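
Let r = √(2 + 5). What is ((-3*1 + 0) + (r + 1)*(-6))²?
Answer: 333 + 108*√7 ≈ 618.74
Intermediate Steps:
r = √7 ≈ 2.6458
((-3*1 + 0) + (r + 1)*(-6))² = ((-3*1 + 0) + (√7 + 1)*(-6))² = ((-3 + 0) + (1 + √7)*(-6))² = (-3 + (-6 - 6*√7))² = (-9 - 6*√7)²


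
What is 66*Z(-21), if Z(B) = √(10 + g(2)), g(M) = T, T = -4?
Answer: 66*√6 ≈ 161.67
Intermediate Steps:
g(M) = -4
Z(B) = √6 (Z(B) = √(10 - 4) = √6)
66*Z(-21) = 66*√6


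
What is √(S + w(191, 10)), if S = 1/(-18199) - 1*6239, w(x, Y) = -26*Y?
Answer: I*√2152492221098/18199 ≈ 80.616*I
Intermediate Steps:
S = -113543562/18199 (S = -1/18199 - 6239 = -113543562/18199 ≈ -6239.0)
√(S + w(191, 10)) = √(-113543562/18199 - 26*10) = √(-113543562/18199 - 260) = √(-118275302/18199) = I*√2152492221098/18199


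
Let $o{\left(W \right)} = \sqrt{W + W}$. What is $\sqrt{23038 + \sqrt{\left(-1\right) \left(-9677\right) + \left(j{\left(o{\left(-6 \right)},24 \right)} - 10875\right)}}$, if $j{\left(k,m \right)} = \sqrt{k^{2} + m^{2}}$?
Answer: $\sqrt{23038 + i \sqrt{2} \sqrt{599 - \sqrt{141}}} \approx 151.78 + 0.113 i$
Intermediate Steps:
$o{\left(W \right)} = \sqrt{2} \sqrt{W}$ ($o{\left(W \right)} = \sqrt{2 W} = \sqrt{2} \sqrt{W}$)
$\sqrt{23038 + \sqrt{\left(-1\right) \left(-9677\right) + \left(j{\left(o{\left(-6 \right)},24 \right)} - 10875\right)}} = \sqrt{23038 + \sqrt{\left(-1\right) \left(-9677\right) - \left(10875 - \sqrt{\left(\sqrt{2} \sqrt{-6}\right)^{2} + 24^{2}}\right)}} = \sqrt{23038 + \sqrt{9677 - \left(10875 - \sqrt{\left(\sqrt{2} i \sqrt{6}\right)^{2} + 576}\right)}} = \sqrt{23038 + \sqrt{9677 - \left(10875 - \sqrt{\left(2 i \sqrt{3}\right)^{2} + 576}\right)}} = \sqrt{23038 + \sqrt{9677 - \left(10875 - \sqrt{-12 + 576}\right)}} = \sqrt{23038 + \sqrt{9677 - \left(10875 - \sqrt{564}\right)}} = \sqrt{23038 + \sqrt{9677 - \left(10875 - 2 \sqrt{141}\right)}} = \sqrt{23038 + \sqrt{-1198 + 2 \sqrt{141}}}$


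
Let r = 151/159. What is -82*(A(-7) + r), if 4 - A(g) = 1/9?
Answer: -189256/477 ≈ -396.76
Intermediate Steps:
A(g) = 35/9 (A(g) = 4 - 1/9 = 4 - 1*⅑ = 4 - ⅑ = 35/9)
r = 151/159 (r = 151*(1/159) = 151/159 ≈ 0.94969)
-82*(A(-7) + r) = -82*(35/9 + 151/159) = -82*2308/477 = -189256/477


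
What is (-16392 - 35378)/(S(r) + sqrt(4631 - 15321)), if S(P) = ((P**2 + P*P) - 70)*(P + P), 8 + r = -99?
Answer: 126453194920/11932550443777 + 25885*I*sqrt(10690)/11932550443777 ≈ 0.010597 + 2.2429e-7*I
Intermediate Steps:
r = -107 (r = -8 - 99 = -107)
S(P) = 2*P*(-70 + 2*P**2) (S(P) = ((P**2 + P**2) - 70)*(2*P) = (2*P**2 - 70)*(2*P) = (-70 + 2*P**2)*(2*P) = 2*P*(-70 + 2*P**2))
(-16392 - 35378)/(S(r) + sqrt(4631 - 15321)) = (-16392 - 35378)/(4*(-107)*(-35 + (-107)**2) + sqrt(4631 - 15321)) = -51770/(4*(-107)*(-35 + 11449) + sqrt(-10690)) = -51770/(4*(-107)*11414 + I*sqrt(10690)) = -51770/(-4885192 + I*sqrt(10690))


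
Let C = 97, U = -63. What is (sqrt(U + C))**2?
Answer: 34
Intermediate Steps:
(sqrt(U + C))**2 = (sqrt(-63 + 97))**2 = (sqrt(34))**2 = 34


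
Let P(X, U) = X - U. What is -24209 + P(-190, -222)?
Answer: -24177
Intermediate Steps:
-24209 + P(-190, -222) = -24209 + (-190 - 1*(-222)) = -24209 + (-190 + 222) = -24209 + 32 = -24177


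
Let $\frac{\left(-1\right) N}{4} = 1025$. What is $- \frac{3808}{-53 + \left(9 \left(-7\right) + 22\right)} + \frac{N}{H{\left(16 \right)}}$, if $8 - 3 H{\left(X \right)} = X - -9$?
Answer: $\frac{610468}{799} \approx 764.04$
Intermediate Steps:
$N = -4100$ ($N = \left(-4\right) 1025 = -4100$)
$H{\left(X \right)} = - \frac{1}{3} - \frac{X}{3}$ ($H{\left(X \right)} = \frac{8}{3} - \frac{X - -9}{3} = \frac{8}{3} - \frac{X + 9}{3} = \frac{8}{3} - \frac{9 + X}{3} = \frac{8}{3} - \left(3 + \frac{X}{3}\right) = - \frac{1}{3} - \frac{X}{3}$)
$- \frac{3808}{-53 + \left(9 \left(-7\right) + 22\right)} + \frac{N}{H{\left(16 \right)}} = - \frac{3808}{-53 + \left(9 \left(-7\right) + 22\right)} - \frac{4100}{- \frac{1}{3} - \frac{16}{3}} = - \frac{3808}{-53 + \left(-63 + 22\right)} - \frac{4100}{- \frac{1}{3} - \frac{16}{3}} = - \frac{3808}{-53 - 41} - \frac{4100}{- \frac{17}{3}} = - \frac{3808}{-94} - - \frac{12300}{17} = \left(-3808\right) \left(- \frac{1}{94}\right) + \frac{12300}{17} = \frac{1904}{47} + \frac{12300}{17} = \frac{610468}{799}$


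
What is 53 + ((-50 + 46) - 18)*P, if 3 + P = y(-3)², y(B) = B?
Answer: -79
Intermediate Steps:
P = 6 (P = -3 + (-3)² = -3 + 9 = 6)
53 + ((-50 + 46) - 18)*P = 53 + ((-50 + 46) - 18)*6 = 53 + (-4 - 18)*6 = 53 - 22*6 = 53 - 132 = -79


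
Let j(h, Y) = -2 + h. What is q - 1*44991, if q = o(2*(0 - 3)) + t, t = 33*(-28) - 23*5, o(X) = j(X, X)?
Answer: -46038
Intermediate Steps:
o(X) = -2 + X
t = -1039 (t = -924 - 115 = -1039)
q = -1047 (q = (-2 + 2*(0 - 3)) - 1039 = (-2 + 2*(-3)) - 1039 = (-2 - 6) - 1039 = -8 - 1039 = -1047)
q - 1*44991 = -1047 - 1*44991 = -1047 - 44991 = -46038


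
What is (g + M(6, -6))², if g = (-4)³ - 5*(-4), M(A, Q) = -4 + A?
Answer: 1764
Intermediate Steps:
g = -44 (g = -64 + 20 = -44)
(g + M(6, -6))² = (-44 + (-4 + 6))² = (-44 + 2)² = (-42)² = 1764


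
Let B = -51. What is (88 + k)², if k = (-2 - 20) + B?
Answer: 225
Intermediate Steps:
k = -73 (k = (-2 - 20) - 51 = -22 - 51 = -73)
(88 + k)² = (88 - 73)² = 15² = 225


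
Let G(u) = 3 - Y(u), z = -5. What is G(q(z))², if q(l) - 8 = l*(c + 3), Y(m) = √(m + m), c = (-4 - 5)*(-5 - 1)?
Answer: (3 - I*√554)² ≈ -545.0 - 141.22*I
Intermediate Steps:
c = 54 (c = -9*(-6) = 54)
Y(m) = √2*√m (Y(m) = √(2*m) = √2*√m)
q(l) = 8 + 57*l (q(l) = 8 + l*(54 + 3) = 8 + l*57 = 8 + 57*l)
G(u) = 3 - √2*√u
G(q(z))² = (3 - √2*√(8 + 57*(-5)))² = (3 - √2*√(8 - 285))² = (3 - √2*√(-277))² = (3 - √2*I*√277)² = (3 - I*√554)²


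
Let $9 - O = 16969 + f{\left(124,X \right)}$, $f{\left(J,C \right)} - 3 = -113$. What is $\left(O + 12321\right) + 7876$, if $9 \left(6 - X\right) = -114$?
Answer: $3347$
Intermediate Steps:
$X = \frac{56}{3}$ ($X = 6 - - \frac{38}{3} = 6 + \frac{38}{3} = \frac{56}{3} \approx 18.667$)
$f{\left(J,C \right)} = -110$ ($f{\left(J,C \right)} = 3 - 113 = -110$)
$O = -16850$ ($O = 9 - \left(16969 - 110\right) = 9 - 16859 = -16850$)
$\left(O + 12321\right) + 7876 = \left(-16850 + 12321\right) + 7876 = -4529 + 7876 = 3347$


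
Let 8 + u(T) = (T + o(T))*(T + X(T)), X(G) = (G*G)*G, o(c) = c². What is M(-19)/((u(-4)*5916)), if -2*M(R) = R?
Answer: -19/9749568 ≈ -1.9488e-6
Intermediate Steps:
X(G) = G³ (X(G) = G²*G = G³)
M(R) = -R/2
u(T) = -8 + (T + T²)*(T + T³)
M(-19)/((u(-4)*5916)) = (-½*(-19))/(((-8 + (-4)² + (-4)³ + (-4)⁴ + (-4)⁵)*5916)) = 19/(2*(((-8 + 16 - 64 + 256 - 1024)*5916))) = 19/(2*((-824*5916))) = (19/2)/(-4874784) = (19/2)*(-1/4874784) = -19/9749568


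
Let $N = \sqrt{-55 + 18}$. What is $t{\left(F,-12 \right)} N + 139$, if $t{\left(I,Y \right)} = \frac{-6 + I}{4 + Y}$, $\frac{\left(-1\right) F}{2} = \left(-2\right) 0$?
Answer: $139 + \frac{3 i \sqrt{37}}{4} \approx 139.0 + 4.5621 i$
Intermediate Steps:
$F = 0$ ($F = - 2 \left(\left(-2\right) 0\right) = \left(-2\right) 0 = 0$)
$t{\left(I,Y \right)} = \frac{-6 + I}{4 + Y}$
$N = i \sqrt{37}$ ($N = \sqrt{-37} = i \sqrt{37} \approx 6.0828 i$)
$t{\left(F,-12 \right)} N + 139 = \frac{-6 + 0}{4 - 12} i \sqrt{37} + 139 = \frac{1}{-8} \left(-6\right) i \sqrt{37} + 139 = \left(- \frac{1}{8}\right) \left(-6\right) i \sqrt{37} + 139 = \frac{3 i \sqrt{37}}{4} + 139 = 139 + \frac{3 i \sqrt{37}}{4}$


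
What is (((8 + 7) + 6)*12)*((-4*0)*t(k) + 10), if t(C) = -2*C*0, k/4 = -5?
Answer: 2520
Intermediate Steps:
k = -20 (k = 4*(-5) = -20)
t(C) = 0
(((8 + 7) + 6)*12)*((-4*0)*t(k) + 10) = (((8 + 7) + 6)*12)*(-4*0*0 + 10) = ((15 + 6)*12)*(0*0 + 10) = (21*12)*(0 + 10) = 252*10 = 2520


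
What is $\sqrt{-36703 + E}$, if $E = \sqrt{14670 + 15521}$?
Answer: $\sqrt{-36703 + \sqrt{30191}} \approx 191.13 i$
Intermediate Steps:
$E = \sqrt{30191} \approx 173.76$
$\sqrt{-36703 + E} = \sqrt{-36703 + \sqrt{30191}}$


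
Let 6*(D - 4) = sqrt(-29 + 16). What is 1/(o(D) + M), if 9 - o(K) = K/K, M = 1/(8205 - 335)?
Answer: 7870/62961 ≈ 0.12500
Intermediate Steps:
D = 4 + I*sqrt(13)/6 (D = 4 + sqrt(-29 + 16)/6 = 4 + sqrt(-13)/6 = 4 + (I*sqrt(13))/6 = 4 + I*sqrt(13)/6 ≈ 4.0 + 0.60093*I)
M = 1/7870 ≈ 0.00012706
o(K) = 8 (o(K) = 9 - K/K = 9 - 1*1 = 9 - 1 = 8)
1/(o(D) + M) = 1/(8 + 1/7870) = 1/(62961/7870) = 7870/62961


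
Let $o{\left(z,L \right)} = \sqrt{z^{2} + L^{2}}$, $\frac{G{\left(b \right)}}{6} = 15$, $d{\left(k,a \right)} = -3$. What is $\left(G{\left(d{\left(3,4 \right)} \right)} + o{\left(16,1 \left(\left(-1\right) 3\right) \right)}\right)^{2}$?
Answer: $\left(90 + \sqrt{265}\right)^{2} \approx 11295.0$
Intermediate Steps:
$G{\left(b \right)} = 90$ ($G{\left(b \right)} = 6 \cdot 15 = 90$)
$o{\left(z,L \right)} = \sqrt{L^{2} + z^{2}}$
$\left(G{\left(d{\left(3,4 \right)} \right)} + o{\left(16,1 \left(\left(-1\right) 3\right) \right)}\right)^{2} = \left(90 + \sqrt{\left(1 \left(\left(-1\right) 3\right)\right)^{2} + 16^{2}}\right)^{2} = \left(90 + \sqrt{\left(1 \left(-3\right)\right)^{2} + 256}\right)^{2} = \left(90 + \sqrt{\left(-3\right)^{2} + 256}\right)^{2} = \left(90 + \sqrt{9 + 256}\right)^{2} = \left(90 + \sqrt{265}\right)^{2}$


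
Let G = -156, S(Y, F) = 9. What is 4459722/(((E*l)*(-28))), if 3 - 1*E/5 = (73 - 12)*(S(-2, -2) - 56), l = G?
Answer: 743287/10446800 ≈ 0.071150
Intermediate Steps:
l = -156
E = 14350 (E = 15 - 5*(73 - 12)*(9 - 56) = 15 - 305*(-47) = 15 - 5*(-2867) = 15 + 14335 = 14350)
4459722/(((E*l)*(-28))) = 4459722/(((14350*(-156))*(-28))) = 4459722/((-2238600*(-28))) = 4459722/62680800 = 4459722*(1/62680800) = 743287/10446800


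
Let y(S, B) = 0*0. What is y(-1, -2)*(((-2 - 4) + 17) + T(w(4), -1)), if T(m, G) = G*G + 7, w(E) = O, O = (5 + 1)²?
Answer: 0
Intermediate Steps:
y(S, B) = 0
O = 36 (O = 6² = 36)
w(E) = 36
T(m, G) = 7 + G² (T(m, G) = G² + 7 = 7 + G²)
y(-1, -2)*(((-2 - 4) + 17) + T(w(4), -1)) = 0*(((-2 - 4) + 17) + (7 + (-1)²)) = 0*((-6 + 17) + (7 + 1)) = 0*(11 + 8) = 0*19 = 0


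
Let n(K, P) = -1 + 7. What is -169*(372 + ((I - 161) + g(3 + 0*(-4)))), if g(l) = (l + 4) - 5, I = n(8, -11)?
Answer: -37011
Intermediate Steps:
n(K, P) = 6
I = 6
g(l) = -1 + l (g(l) = (4 + l) - 5 = -1 + l)
-169*(372 + ((I - 161) + g(3 + 0*(-4)))) = -169*(372 + ((6 - 161) + (-1 + (3 + 0*(-4))))) = -169*(372 + (-155 + (-1 + (3 + 0)))) = -169*(372 + (-155 + (-1 + 3))) = -169*(372 + (-155 + 2)) = -169*(372 - 153) = -169*219 = -37011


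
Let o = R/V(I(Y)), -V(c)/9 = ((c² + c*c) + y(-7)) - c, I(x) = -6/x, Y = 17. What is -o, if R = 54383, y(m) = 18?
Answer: 2245241/6912 ≈ 324.83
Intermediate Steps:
V(c) = -162 - 18*c² + 9*c (V(c) = -9*(((c² + c*c) + 18) - c) = -9*(((c² + c²) + 18) - c) = -9*((2*c² + 18) - c) = -9*((18 + 2*c²) - c) = -9*(18 - c + 2*c²) = -162 - 18*c² + 9*c)
o = -2245241/6912 (o = 54383/(-162 - 18*(-6/17)² + 9*(-6/17)) = 54383/(-162 - 18*36/289 - 54/17) = 54383/(-162 - 648/289 - 54/17) = 54383/(-48384/289) = 54383*(-289/48384) = -2245241/6912 ≈ -324.83)
-o = -1*(-2245241/6912) = 2245241/6912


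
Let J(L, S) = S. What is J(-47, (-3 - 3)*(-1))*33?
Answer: 198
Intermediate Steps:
J(-47, (-3 - 3)*(-1))*33 = ((-3 - 3)*(-1))*33 = -6*(-1)*33 = 6*33 = 198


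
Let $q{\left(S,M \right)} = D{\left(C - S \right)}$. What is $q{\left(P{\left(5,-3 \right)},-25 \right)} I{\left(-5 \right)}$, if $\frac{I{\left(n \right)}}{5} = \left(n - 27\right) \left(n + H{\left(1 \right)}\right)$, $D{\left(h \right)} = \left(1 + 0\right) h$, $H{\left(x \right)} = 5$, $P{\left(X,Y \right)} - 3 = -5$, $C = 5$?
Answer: $0$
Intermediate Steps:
$P{\left(X,Y \right)} = -2$ ($P{\left(X,Y \right)} = 3 - 5 = -2$)
$D{\left(h \right)} = h$ ($D{\left(h \right)} = 1 h = h$)
$q{\left(S,M \right)} = 5 - S$
$I{\left(n \right)} = 5 \left(-27 + n\right) \left(5 + n\right)$ ($I{\left(n \right)} = 5 \left(n - 27\right) \left(n + 5\right) = 5 \left(-27 + n\right) \left(5 + n\right)$)
$q{\left(P{\left(5,-3 \right)},-25 \right)} I{\left(-5 \right)} = \left(5 - -2\right) \left(-675 - -550 + 5 \left(-5\right)^{2}\right) = \left(5 + 2\right) \left(-675 + 550 + 5 \cdot 25\right) = 7 \left(-675 + 550 + 125\right) = 7 \cdot 0 = 0$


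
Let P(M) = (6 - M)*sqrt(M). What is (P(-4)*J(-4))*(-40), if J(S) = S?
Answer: 3200*I ≈ 3200.0*I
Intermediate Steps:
P(M) = sqrt(M)*(6 - M)
(P(-4)*J(-4))*(-40) = ((sqrt(-4)*(6 - 1*(-4)))*(-4))*(-40) = (((2*I)*(6 + 4))*(-4))*(-40) = (((2*I)*10)*(-4))*(-40) = ((20*I)*(-4))*(-40) = -80*I*(-40) = 3200*I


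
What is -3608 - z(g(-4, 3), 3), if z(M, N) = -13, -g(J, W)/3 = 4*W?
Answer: -3595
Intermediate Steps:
g(J, W) = -12*W
-3608 - z(g(-4, 3), 3) = -3608 - 1*(-13) = -3608 + 13 = -3595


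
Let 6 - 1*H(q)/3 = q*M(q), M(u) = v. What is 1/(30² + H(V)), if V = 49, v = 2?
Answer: 1/624 ≈ 0.0016026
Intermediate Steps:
M(u) = 2
H(q) = 18 - 6*q (H(q) = 18 - 3*q*2 = 18 - 6*q)
1/(30² + H(V)) = 1/(30² + (18 - 6*49)) = 1/(900 + (18 - 294)) = 1/(900 - 276) = 1/624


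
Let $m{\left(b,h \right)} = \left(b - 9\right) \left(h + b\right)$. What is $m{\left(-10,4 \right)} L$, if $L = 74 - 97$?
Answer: $-2622$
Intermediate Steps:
$L = -23$ ($L = 74 - 97 = -23$)
$m{\left(b,h \right)} = \left(-9 + b\right) \left(b + h\right)$
$m{\left(-10,4 \right)} L = \left(\left(-10\right)^{2} - -90 - 36 - 40\right) \left(-23\right) = \left(100 + 90 - 36 - 40\right) \left(-23\right) = 114 \left(-23\right) = -2622$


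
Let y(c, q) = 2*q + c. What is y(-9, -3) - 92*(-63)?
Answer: 5781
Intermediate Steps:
y(c, q) = c + 2*q
y(-9, -3) - 92*(-63) = (-9 + 2*(-3)) - 92*(-63) = (-9 - 6) + 5796 = -15 + 5796 = 5781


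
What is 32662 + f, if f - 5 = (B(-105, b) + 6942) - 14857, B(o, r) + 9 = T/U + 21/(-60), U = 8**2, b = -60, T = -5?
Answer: 7917623/320 ≈ 24743.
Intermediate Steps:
U = 64
B(o, r) = -3017/320 (B(o, r) = -9 + (-5/64 + 21/(-60)) = -9 + (-5*1/64 + 21*(-1/60)) = -9 + (-5/64 - 7/20) = -9 - 137/320 = -3017/320)
f = -2534217/320 (f = 5 + ((-3017/320 + 6942) - 14857) = 5 + (2218423/320 - 14857) = 5 - 2535817/320 = -2534217/320 ≈ -7919.4)
32662 + f = 32662 - 2534217/320 = 7917623/320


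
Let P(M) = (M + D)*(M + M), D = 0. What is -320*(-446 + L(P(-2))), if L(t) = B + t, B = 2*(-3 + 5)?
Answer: 138880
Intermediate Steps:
P(M) = 2*M² (P(M) = (M + 0)*(M + M) = M*(2*M) = 2*M²)
B = 4 (B = 2*2 = 4)
L(t) = 4 + t
-320*(-446 + L(P(-2))) = -320*(-446 + (4 + 2*(-2)²)) = -320*(-446 + (4 + 2*4)) = -320*(-446 + (4 + 8)) = -320*(-446 + 12) = -320*(-434) = 138880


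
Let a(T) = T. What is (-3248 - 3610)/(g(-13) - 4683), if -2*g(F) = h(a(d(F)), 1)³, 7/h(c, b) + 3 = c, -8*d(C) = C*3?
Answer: 23145750/15892933 ≈ 1.4564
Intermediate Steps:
d(C) = -3*C/8 (d(C) = -C*3/8 = -3*C/8)
h(c, b) = 7/(-3 + c)
g(F) = -343/(2*(-3 - 3*F/8)³) (g(F) = -343/(-3 - 3*F/8)³/2 = -343/(2*(-3 - 3*F/8)³))
(-3248 - 3610)/(g(-13) - 4683) = (-3248 - 3610)/(87808/(27*(8 - 13)³) - 4683) = -6858/((87808/27)/(-5)³ - 4683) = -6858/((87808/27)*(-1/125) - 4683) = -6858/(-87808/3375 - 4683) = -6858/(-15892933/3375) = -6858*(-3375/15892933) = 23145750/15892933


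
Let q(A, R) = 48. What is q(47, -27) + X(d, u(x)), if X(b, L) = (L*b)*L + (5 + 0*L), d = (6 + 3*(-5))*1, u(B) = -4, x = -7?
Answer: -91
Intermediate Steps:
d = -9 (d = (6 - 15)*1 = -9*1 = -9)
X(b, L) = 5 + b*L**2 (X(b, L) = b*L**2 + (5 + 0) = b*L**2 + 5 = 5 + b*L**2)
q(47, -27) + X(d, u(x)) = 48 + (5 - 9*(-4)**2) = 48 + (5 - 9*16) = 48 + (5 - 144) = 48 - 139 = -91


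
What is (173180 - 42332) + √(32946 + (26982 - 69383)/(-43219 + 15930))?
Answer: 130848 + √24535698039755/27289 ≈ 1.3103e+5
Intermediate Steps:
(173180 - 42332) + √(32946 + (26982 - 69383)/(-43219 + 15930)) = 130848 + √(32946 - 42401/(-27289)) = 130848 + √(32946 - 42401*(-1/27289)) = 130848 + √(32946 + 42401/27289) = 130848 + √(899105795/27289) = 130848 + √24535698039755/27289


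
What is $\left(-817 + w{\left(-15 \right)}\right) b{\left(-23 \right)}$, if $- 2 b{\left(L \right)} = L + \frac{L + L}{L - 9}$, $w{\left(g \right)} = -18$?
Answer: $- \frac{288075}{32} \approx -9002.3$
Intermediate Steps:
$b{\left(L \right)} = - \frac{L}{2} - \frac{L}{-9 + L}$ ($b{\left(L \right)} = - \frac{L + \frac{L + L}{L - 9}}{2} = - \frac{L + \frac{2 L}{-9 + L}}{2} = - \frac{L}{2} - \frac{L}{-9 + L}$)
$\left(-817 + w{\left(-15 \right)}\right) b{\left(-23 \right)} = \left(-817 - 18\right) \frac{1}{2} \left(-23\right) \frac{1}{-9 - 23} \left(7 - -23\right) = - 835 \cdot \frac{1}{2} \left(-23\right) \frac{1}{-32} \left(7 + 23\right) = - 835 \cdot \frac{1}{2} \left(-23\right) \left(- \frac{1}{32}\right) 30 = \left(-835\right) \frac{345}{32} = - \frac{288075}{32}$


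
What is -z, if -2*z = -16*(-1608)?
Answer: 12864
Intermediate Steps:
z = -12864 (z = -(-8)*(-1608) = -½*25728 = -12864)
-z = -1*(-12864) = 12864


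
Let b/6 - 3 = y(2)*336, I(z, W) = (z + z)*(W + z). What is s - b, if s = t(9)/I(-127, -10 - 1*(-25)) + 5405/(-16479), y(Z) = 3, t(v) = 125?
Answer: -2843859696637/468794592 ≈ -6066.3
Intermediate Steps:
I(z, W) = 2*z*(W + z) (I(z, W) = (2*z)*(W + z) = 2*z*(W + z))
s = -151701565/468794592 (s = 125/((2*(-127)*((-10 - 1*(-25)) - 127))) + 5405/(-16479) = 125/((2*(-127)*((-10 + 25) - 127))) + 5405*(-1/16479) = 125/((2*(-127)*(15 - 127))) - 5405/16479 = 125/((2*(-127)*(-112))) - 5405/16479 = 125/28448 - 5405/16479 = -151701565/468794592 ≈ -0.32360)
b = 6066 (b = 18 + 6*(3*336) = 18 + 6*1008 = 18 + 6048 = 6066)
s - b = -151701565/468794592 - 1*6066 = -151701565/468794592 - 6066 = -2843859696637/468794592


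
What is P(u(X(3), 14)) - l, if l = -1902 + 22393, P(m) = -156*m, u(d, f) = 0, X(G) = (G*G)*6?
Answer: -20491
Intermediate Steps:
X(G) = 6*G**2 (X(G) = G**2*6 = 6*G**2)
l = 20491
P(u(X(3), 14)) - l = -156*0 - 1*20491 = 0 - 20491 = -20491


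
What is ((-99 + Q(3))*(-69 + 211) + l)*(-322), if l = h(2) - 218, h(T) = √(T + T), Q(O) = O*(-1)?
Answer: 4733400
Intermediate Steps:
Q(O) = -O
h(T) = √2*√T (h(T) = √(2*T) = √2*√T)
l = -216 (l = √2*√2 - 218 = 2 - 218 = -216)
((-99 + Q(3))*(-69 + 211) + l)*(-322) = ((-99 - 1*3)*(-69 + 211) - 216)*(-322) = ((-99 - 3)*142 - 216)*(-322) = (-102*142 - 216)*(-322) = (-14484 - 216)*(-322) = -14700*(-322) = 4733400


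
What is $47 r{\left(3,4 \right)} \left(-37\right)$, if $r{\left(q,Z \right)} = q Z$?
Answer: $-20868$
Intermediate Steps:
$r{\left(q,Z \right)} = Z q$
$47 r{\left(3,4 \right)} \left(-37\right) = 47 \cdot 4 \cdot 3 \left(-37\right) = 47 \cdot 12 \left(-37\right) = 564 \left(-37\right) = -20868$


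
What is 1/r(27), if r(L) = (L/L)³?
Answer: 1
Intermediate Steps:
r(L) = 1 (r(L) = 1³ = 1)
1/r(27) = 1/1 = 1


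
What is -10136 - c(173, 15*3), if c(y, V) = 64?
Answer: -10200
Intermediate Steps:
-10136 - c(173, 15*3) = -10136 - 1*64 = -10136 - 64 = -10200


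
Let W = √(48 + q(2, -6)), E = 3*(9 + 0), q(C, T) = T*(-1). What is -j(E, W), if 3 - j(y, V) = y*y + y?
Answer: 753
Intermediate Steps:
q(C, T) = -T
E = 27 (E = 3*9 = 27)
W = 3*√6 (W = √(48 - 1*(-6)) = √(48 + 6) = √54 = 3*√6 ≈ 7.3485)
j(y, V) = 3 - y - y² (j(y, V) = 3 - (y*y + y) = 3 - (y² + y) = 3 - (y + y²) = 3 + (-y - y²) = 3 - y - y²)
-j(E, W) = -(3 - 1*27 - 1*27²) = -(3 - 27 - 1*729) = -(3 - 27 - 729) = -1*(-753) = 753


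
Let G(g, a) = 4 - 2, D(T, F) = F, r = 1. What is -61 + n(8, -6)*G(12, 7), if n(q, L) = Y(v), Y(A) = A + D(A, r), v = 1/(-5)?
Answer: -297/5 ≈ -59.400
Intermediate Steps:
v = -⅕ (v = 1*(-⅕) = -⅕ ≈ -0.20000)
G(g, a) = 2
Y(A) = 1 + A (Y(A) = A + 1 = 1 + A)
n(q, L) = ⅘ (n(q, L) = 1 - ⅕ = ⅘)
-61 + n(8, -6)*G(12, 7) = -61 + (⅘)*2 = -61 + 8/5 = -297/5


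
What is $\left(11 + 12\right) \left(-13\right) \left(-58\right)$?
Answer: $17342$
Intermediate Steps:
$\left(11 + 12\right) \left(-13\right) \left(-58\right) = 23 \left(-13\right) \left(-58\right) = \left(-299\right) \left(-58\right) = 17342$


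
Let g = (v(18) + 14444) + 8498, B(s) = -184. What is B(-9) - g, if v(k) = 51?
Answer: -23177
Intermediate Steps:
g = 22993 (g = (51 + 14444) + 8498 = 14495 + 8498 = 22993)
B(-9) - g = -184 - 1*22993 = -184 - 22993 = -23177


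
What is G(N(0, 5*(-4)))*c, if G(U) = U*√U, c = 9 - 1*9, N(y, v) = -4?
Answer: 0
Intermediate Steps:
c = 0 (c = 9 - 9 = 0)
G(U) = U^(3/2)
G(N(0, 5*(-4)))*c = (-4)^(3/2)*0 = -8*I*0 = 0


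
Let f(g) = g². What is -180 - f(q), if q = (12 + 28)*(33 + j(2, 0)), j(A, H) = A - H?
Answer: -1960180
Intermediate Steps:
q = 1400 (q = (12 + 28)*(33 + (2 - 1*0)) = 40*(33 + (2 + 0)) = 40*(33 + 2) = 40*35 = 1400)
-180 - f(q) = -180 - 1*1400² = -180 - 1*1960000 = -180 - 1960000 = -1960180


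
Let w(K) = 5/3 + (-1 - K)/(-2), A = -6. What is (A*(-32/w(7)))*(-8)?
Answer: -4608/17 ≈ -271.06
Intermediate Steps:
w(K) = 13/6 + K/2 (w(K) = 5*(⅓) + (-1 - K)*(-½) = 5/3 + (½ + K/2) = 13/6 + K/2)
(A*(-32/w(7)))*(-8) = -(-192)/(13/6 + (½)*7)*(-8) = -(-192)/(13/6 + 7/2)*(-8) = -(-192)/17/3*(-8) = -(-192)*3/17*(-8) = -6*(-96/17)*(-8) = (576/17)*(-8) = -4608/17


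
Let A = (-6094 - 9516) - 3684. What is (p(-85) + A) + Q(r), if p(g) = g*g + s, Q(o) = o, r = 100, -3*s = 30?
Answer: -11979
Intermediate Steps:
s = -10 (s = -1/3*30 = -10)
A = -19294 (A = -15610 - 3684 = -19294)
p(g) = -10 + g**2 (p(g) = g*g - 10 = g**2 - 10 = -10 + g**2)
(p(-85) + A) + Q(r) = ((-10 + (-85)**2) - 19294) + 100 = ((-10 + 7225) - 19294) + 100 = (7215 - 19294) + 100 = -12079 + 100 = -11979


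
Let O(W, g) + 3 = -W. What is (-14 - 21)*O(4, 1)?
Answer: 245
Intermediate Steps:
O(W, g) = -3 - W
(-14 - 21)*O(4, 1) = (-14 - 21)*(-3 - 1*4) = -35*(-3 - 4) = -35*(-7) = 245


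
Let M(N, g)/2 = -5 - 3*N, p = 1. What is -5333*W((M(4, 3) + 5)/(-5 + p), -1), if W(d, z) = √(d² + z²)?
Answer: -5333*√857/4 ≈ -39030.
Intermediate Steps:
M(N, g) = -10 - 6*N (M(N, g) = 2*(-5 - 3*N) = -10 - 6*N)
-5333*W((M(4, 3) + 5)/(-5 + p), -1) = -5333*√((((-10 - 6*4) + 5)/(-5 + 1))² + (-1)²) = -5333*√((((-10 - 24) + 5)/(-4))² + 1) = -5333*√(((-34 + 5)*(-¼))² + 1) = -5333*√((-29*(-¼))² + 1) = -5333*√((29/4)² + 1) = -5333*√(841/16 + 1) = -5333*√857/4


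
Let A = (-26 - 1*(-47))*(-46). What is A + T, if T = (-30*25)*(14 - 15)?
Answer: -216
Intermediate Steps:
A = -966 (A = (-26 + 47)*(-46) = 21*(-46) = -966)
T = 750 (T = -750*(-1) = 750)
A + T = -966 + 750 = -216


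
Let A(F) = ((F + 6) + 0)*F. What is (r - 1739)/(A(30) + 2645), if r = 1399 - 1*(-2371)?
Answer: 2031/3725 ≈ 0.54523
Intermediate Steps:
r = 3770 (r = 1399 + 2371 = 3770)
A(F) = F*(6 + F) (A(F) = ((6 + F) + 0)*F = (6 + F)*F = F*(6 + F))
(r - 1739)/(A(30) + 2645) = (3770 - 1739)/(30*(6 + 30) + 2645) = 2031/(30*36 + 2645) = 2031/(1080 + 2645) = 2031/3725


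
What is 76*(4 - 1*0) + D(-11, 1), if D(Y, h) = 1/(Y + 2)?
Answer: 2735/9 ≈ 303.89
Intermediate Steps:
D(Y, h) = 1/(2 + Y)
76*(4 - 1*0) + D(-11, 1) = 76*(4 - 1*0) + 1/(2 - 11) = 76*(4 + 0) + 1/(-9) = 76*4 - ⅑ = 304 - ⅑ = 2735/9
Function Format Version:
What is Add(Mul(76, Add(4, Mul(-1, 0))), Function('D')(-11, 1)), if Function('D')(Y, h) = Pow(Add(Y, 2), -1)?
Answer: Rational(2735, 9) ≈ 303.89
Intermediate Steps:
Function('D')(Y, h) = Pow(Add(2, Y), -1)
Add(Mul(76, Add(4, Mul(-1, 0))), Function('D')(-11, 1)) = Add(Mul(76, Add(4, Mul(-1, 0))), Pow(Add(2, -11), -1)) = Add(Mul(76, Add(4, 0)), Pow(-9, -1)) = Add(Mul(76, 4), Rational(-1, 9)) = Add(304, Rational(-1, 9)) = Rational(2735, 9)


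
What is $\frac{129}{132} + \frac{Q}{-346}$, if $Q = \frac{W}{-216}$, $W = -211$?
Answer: $\frac{801091}{822096} \approx 0.97445$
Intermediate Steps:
$Q = \frac{211}{216}$ ($Q = - \frac{211}{-216} = \left(-211\right) \left(- \frac{1}{216}\right) = \frac{211}{216} \approx 0.97685$)
$\frac{129}{132} + \frac{Q}{-346} = \frac{129}{132} + \frac{211}{216 \left(-346\right)} = 129 \cdot \frac{1}{132} + \frac{211}{216} \left(- \frac{1}{346}\right) = \frac{43}{44} - \frac{211}{74736} = \frac{801091}{822096}$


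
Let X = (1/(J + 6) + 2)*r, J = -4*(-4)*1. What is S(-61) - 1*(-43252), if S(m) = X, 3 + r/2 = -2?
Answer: 475547/11 ≈ 43232.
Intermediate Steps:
J = 16 (J = 16*1 = 16)
r = -10 (r = -6 + 2*(-2) = -6 - 4 = -10)
X = -225/11 (X = (1/(16 + 6) + 2)*(-10) = (1/22 + 2)*(-10) = (45/22)*(-10) = -225/11 ≈ -20.455)
S(m) = -225/11
S(-61) - 1*(-43252) = -225/11 - 1*(-43252) = -225/11 + 43252 = 475547/11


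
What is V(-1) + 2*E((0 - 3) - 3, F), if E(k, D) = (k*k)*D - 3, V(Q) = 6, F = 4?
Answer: 288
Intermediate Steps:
E(k, D) = -3 + D*k**2 (E(k, D) = k**2*D - 3 = D*k**2 - 3 = -3 + D*k**2)
V(-1) + 2*E((0 - 3) - 3, F) = 6 + 2*(-3 + 4*((0 - 3) - 3)**2) = 6 + 2*(-3 + 4*(-3 - 3)**2) = 6 + 2*(-3 + 4*(-6)**2) = 6 + 2*(-3 + 4*36) = 6 + 2*(-3 + 144) = 6 + 2*141 = 6 + 282 = 288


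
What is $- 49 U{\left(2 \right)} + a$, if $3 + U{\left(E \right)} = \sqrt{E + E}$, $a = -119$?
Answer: $-70$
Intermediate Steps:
$U{\left(E \right)} = -3 + \sqrt{2} \sqrt{E}$ ($U{\left(E \right)} = -3 + \sqrt{E + E} = -3 + \sqrt{2 E} = -3 + \sqrt{2} \sqrt{E}$)
$- 49 U{\left(2 \right)} + a = - 49 \left(-3 + \sqrt{2} \sqrt{2}\right) - 119 = - 49 \left(-3 + 2\right) - 119 = \left(-49\right) \left(-1\right) - 119 = 49 - 119 = -70$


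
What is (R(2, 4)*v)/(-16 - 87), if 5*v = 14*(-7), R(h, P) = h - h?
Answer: 0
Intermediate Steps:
R(h, P) = 0
v = -98/5 (v = (14*(-7))/5 = (⅕)*(-98) = -98/5 ≈ -19.600)
(R(2, 4)*v)/(-16 - 87) = (0*(-98/5))/(-16 - 87) = 0/(-103) = 0*(-1/103) = 0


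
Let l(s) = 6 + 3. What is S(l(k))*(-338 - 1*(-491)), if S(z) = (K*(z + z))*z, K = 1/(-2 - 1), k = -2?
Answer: -8262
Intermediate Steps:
l(s) = 9
K = -⅓ (K = 1/(-3) = -⅓ ≈ -0.33333)
S(z) = -2*z²/3 (S(z) = (-(z + z)/3)*z = (-2*z/3)*z = -2*z²/3)
S(l(k))*(-338 - 1*(-491)) = (-⅔*9²)*(-338 - 1*(-491)) = (-⅔*81)*(-338 + 491) = -54*153 = -8262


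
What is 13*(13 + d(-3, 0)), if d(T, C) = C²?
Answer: 169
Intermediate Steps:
13*(13 + d(-3, 0)) = 13*(13 + 0²) = 13*(13 + 0) = 13*13 = 169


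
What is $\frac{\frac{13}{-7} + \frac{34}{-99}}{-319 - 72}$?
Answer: $\frac{1525}{270963} \approx 0.0056281$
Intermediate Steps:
$\frac{\frac{13}{-7} + \frac{34}{-99}}{-319 - 72} = \frac{13 \left(- \frac{1}{7}\right) + 34 \left(- \frac{1}{99}\right)}{-319 - 72} = \frac{- \frac{13}{7} - \frac{34}{99}}{-391} = \left(- \frac{1}{391}\right) \left(- \frac{1525}{693}\right) = \frac{1525}{270963}$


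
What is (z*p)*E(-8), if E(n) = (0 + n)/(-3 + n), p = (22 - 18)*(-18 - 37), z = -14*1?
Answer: 2240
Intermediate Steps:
z = -14
p = -220 (p = 4*(-55) = -220)
E(n) = n/(-3 + n)
(z*p)*E(-8) = (-14*(-220))*(-8/(-3 - 8)) = 3080*(-8/(-11)) = 3080*(-8*(-1/11)) = 3080*(8/11) = 2240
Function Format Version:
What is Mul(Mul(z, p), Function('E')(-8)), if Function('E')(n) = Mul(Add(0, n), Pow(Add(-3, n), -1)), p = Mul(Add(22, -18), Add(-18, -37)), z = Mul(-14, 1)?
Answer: 2240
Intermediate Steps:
z = -14
p = -220 (p = Mul(4, -55) = -220)
Function('E')(n) = Mul(n, Pow(Add(-3, n), -1))
Mul(Mul(z, p), Function('E')(-8)) = Mul(Mul(-14, -220), Mul(-8, Pow(Add(-3, -8), -1))) = Mul(3080, Mul(-8, Pow(-11, -1))) = Mul(3080, Mul(-8, Rational(-1, 11))) = Mul(3080, Rational(8, 11)) = 2240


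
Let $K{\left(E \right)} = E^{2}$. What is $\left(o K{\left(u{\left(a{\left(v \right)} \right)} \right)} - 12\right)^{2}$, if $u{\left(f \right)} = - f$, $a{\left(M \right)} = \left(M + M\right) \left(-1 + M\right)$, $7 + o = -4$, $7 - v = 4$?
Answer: $2547216$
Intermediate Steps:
$v = 3$ ($v = 7 - 4 = 3$)
$o = -11$ ($o = -7 - 4 = -11$)
$a{\left(M \right)} = 2 M \left(-1 + M\right)$
$\left(o K{\left(u{\left(a{\left(v \right)} \right)} \right)} - 12\right)^{2} = \left(- 11 \left(- 2 \cdot 3 \left(-1 + 3\right)\right)^{2} - 12\right)^{2} = \left(- 11 \left(- 2 \cdot 3 \cdot 2\right)^{2} - 12\right)^{2} = \left(- 11 \left(\left(-1\right) 12\right)^{2} - 12\right)^{2} = \left(- 11 \left(-12\right)^{2} - 12\right)^{2} = \left(\left(-11\right) 144 - 12\right)^{2} = \left(-1584 - 12\right)^{2} = \left(-1596\right)^{2} = 2547216$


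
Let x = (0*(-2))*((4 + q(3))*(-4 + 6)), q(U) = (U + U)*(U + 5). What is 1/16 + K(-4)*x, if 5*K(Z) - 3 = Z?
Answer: 1/16 ≈ 0.062500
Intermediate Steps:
K(Z) = ⅗ + Z/5
q(U) = 2*U*(5 + U) (q(U) = (2*U)*(5 + U) = 2*U*(5 + U))
x = 0 (x = (0*(-2))*((4 + 2*3*(5 + 3))*(-4 + 6)) = 0*((4 + 2*3*8)*2) = 0*((4 + 48)*2) = 0*(52*2) = 0*104 = 0)
1/16 + K(-4)*x = 1/16 + (⅗ + (⅕)*(-4))*0 = 1/16 + (⅗ - ⅘)*0 = 1/16 - ⅕*0 = 1/16 + 0 = 1/16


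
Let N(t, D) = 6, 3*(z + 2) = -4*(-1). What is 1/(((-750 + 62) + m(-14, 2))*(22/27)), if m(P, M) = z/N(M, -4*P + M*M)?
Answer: -243/136246 ≈ -0.0017835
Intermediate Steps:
z = -2/3 (z = -2 + (-4*(-1))/3 = -2 + (1/3)*4 = -2 + 4/3 = -2/3 ≈ -0.66667)
m(P, M) = -1/9 (m(P, M) = -2/3/6 = -2/3*1/6 = -1/9)
1/(((-750 + 62) + m(-14, 2))*(22/27)) = 1/(((-750 + 62) - 1/9)*(22/27)) = 1/((-688 - 1/9)*(22*(1/27))) = 1/(-6193/9*22/27) = 1/(-136246/243) = -243/136246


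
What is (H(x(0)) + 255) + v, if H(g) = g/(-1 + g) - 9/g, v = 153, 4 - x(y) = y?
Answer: 4885/12 ≈ 407.08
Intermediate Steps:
x(y) = 4 - y
H(g) = -9/g + g/(-1 + g)
(H(x(0)) + 255) + v = ((9 + (4 - 1*0)**2 - 9*(4 - 1*0))/((4 - 1*0)*(-1 + (4 - 1*0))) + 255) + 153 = ((9 + (4 + 0)**2 - 9*(4 + 0))/((4 + 0)*(-1 + (4 + 0))) + 255) + 153 = ((9 + 4**2 - 9*4)/(4*(-1 + 4)) + 255) + 153 = ((1/4)*(9 + 16 - 36)/3 + 255) + 153 = ((1/4)*(1/3)*(-11) + 255) + 153 = (-11/12 + 255) + 153 = 3049/12 + 153 = 4885/12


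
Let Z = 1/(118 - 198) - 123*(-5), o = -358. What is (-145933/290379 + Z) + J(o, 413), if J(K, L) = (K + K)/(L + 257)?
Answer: 190948077683/311286288 ≈ 613.42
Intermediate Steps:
J(K, L) = 2*K/(257 + L) (J(K, L) = (2*K)/(257 + L) = 2*K/(257 + L))
Z = 49199/80 (Z = 1/(-80) + 615 = -1/80 + 615 = 49199/80 ≈ 614.99)
(-145933/290379 + Z) + J(o, 413) = (-145933/290379 + 49199/80) + 2*(-358)/(257 + 413) = (-145933*1/290379 + 49199/80) + 2*(-358)/670 = (-145933/290379 + 49199/80) + 2*(-358)*(1/670) = 14274681781/23230320 - 358/335 = 190948077683/311286288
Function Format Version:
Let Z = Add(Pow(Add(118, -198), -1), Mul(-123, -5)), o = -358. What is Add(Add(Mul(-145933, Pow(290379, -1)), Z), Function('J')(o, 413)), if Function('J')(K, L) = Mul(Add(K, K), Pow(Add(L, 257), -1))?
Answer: Rational(190948077683, 311286288) ≈ 613.42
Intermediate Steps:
Function('J')(K, L) = Mul(2, K, Pow(Add(257, L), -1)) (Function('J')(K, L) = Mul(Mul(2, K), Pow(Add(257, L), -1)) = Mul(2, K, Pow(Add(257, L), -1)))
Z = Rational(49199, 80) (Z = Add(Pow(-80, -1), 615) = Add(Rational(-1, 80), 615) = Rational(49199, 80) ≈ 614.99)
Add(Add(Mul(-145933, Pow(290379, -1)), Z), Function('J')(o, 413)) = Add(Add(Mul(-145933, Pow(290379, -1)), Rational(49199, 80)), Mul(2, -358, Pow(Add(257, 413), -1))) = Add(Add(Mul(-145933, Rational(1, 290379)), Rational(49199, 80)), Mul(2, -358, Pow(670, -1))) = Add(Add(Rational(-145933, 290379), Rational(49199, 80)), Mul(2, -358, Rational(1, 670))) = Add(Rational(14274681781, 23230320), Rational(-358, 335)) = Rational(190948077683, 311286288)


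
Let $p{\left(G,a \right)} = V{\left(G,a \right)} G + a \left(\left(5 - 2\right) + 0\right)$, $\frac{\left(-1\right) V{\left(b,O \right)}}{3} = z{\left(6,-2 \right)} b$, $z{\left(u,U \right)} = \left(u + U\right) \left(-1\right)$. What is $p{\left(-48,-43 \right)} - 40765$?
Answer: $-13246$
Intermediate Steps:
$z{\left(u,U \right)} = - U - u$ ($z{\left(u,U \right)} = \left(U + u\right) \left(-1\right) = - U - u$)
$V{\left(b,O \right)} = 12 b$ ($V{\left(b,O \right)} = - 3 \left(\left(-1\right) \left(-2\right) - 6\right) b = - 3 \left(2 - 6\right) b = - 3 \left(- 4 b\right) = 12 b$)
$p{\left(G,a \right)} = 3 a + 12 G^{2}$ ($p{\left(G,a \right)} = 12 G G + a \left(\left(5 - 2\right) + 0\right) = 12 G^{2} + a \left(3 + 0\right) = 12 G^{2} + a 3 = 12 G^{2} + 3 a = 3 a + 12 G^{2}$)
$p{\left(-48,-43 \right)} - 40765 = \left(3 \left(-43\right) + 12 \left(-48\right)^{2}\right) - 40765 = \left(-129 + 12 \cdot 2304\right) - 40765 = \left(-129 + 27648\right) - 40765 = 27519 - 40765 = -13246$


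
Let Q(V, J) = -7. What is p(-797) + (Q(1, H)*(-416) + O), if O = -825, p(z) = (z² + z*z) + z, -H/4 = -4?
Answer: 1271708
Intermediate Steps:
H = 16 (H = -4*(-4) = 16)
p(z) = z + 2*z² (p(z) = (z² + z²) + z = 2*z² + z = z + 2*z²)
p(-797) + (Q(1, H)*(-416) + O) = -797*(1 + 2*(-797)) + (-7*(-416) - 825) = -797*(1 - 1594) + (2912 - 825) = -797*(-1593) + 2087 = 1269621 + 2087 = 1271708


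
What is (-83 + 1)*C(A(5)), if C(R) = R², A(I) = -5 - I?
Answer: -8200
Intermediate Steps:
(-83 + 1)*C(A(5)) = (-83 + 1)*(-5 - 1*5)² = -82*(-5 - 5)² = -82*(-10)² = -82*100 = -8200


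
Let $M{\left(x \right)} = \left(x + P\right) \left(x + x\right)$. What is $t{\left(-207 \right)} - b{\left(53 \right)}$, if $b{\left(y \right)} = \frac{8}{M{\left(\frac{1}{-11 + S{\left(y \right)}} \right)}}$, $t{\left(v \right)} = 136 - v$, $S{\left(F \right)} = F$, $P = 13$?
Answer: $\frac{180565}{547} \approx 330.1$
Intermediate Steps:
$M{\left(x \right)} = 2 x \left(13 + x\right)$ ($M{\left(x \right)} = \left(x + 13\right) \left(x + x\right) = \left(13 + x\right) 2 x = 2 x \left(13 + x\right)$)
$b{\left(y \right)} = \frac{4 \left(-11 + y\right)}{13 + \frac{1}{-11 + y}}$ ($b{\left(y \right)} = \frac{8}{2 \frac{1}{-11 + y} \left(13 + \frac{1}{-11 + y}\right)} = 8 \frac{-11 + y}{2 \left(13 + \frac{1}{-11 + y}\right)} = \frac{4 \left(-11 + y\right)}{13 + \frac{1}{-11 + y}}$)
$t{\left(-207 \right)} - b{\left(53 \right)} = \left(136 - -207\right) - \frac{4 \left(-11 + 53\right)^{2}}{-142 + 13 \cdot 53} = \left(136 + 207\right) - \frac{4 \cdot 42^{2}}{-142 + 689} = 343 - 4 \cdot \frac{1}{547} \cdot 1764 = 343 - \frac{7056}{547} = \frac{180565}{547}$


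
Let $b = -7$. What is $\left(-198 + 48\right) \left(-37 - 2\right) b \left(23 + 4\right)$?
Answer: $-1105650$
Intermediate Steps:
$\left(-198 + 48\right) \left(-37 - 2\right) b \left(23 + 4\right) = \left(-198 + 48\right) \left(-37 - 2\right) \left(- 7 \left(23 + 4\right)\right) = \left(-150\right) \left(-39\right) \left(\left(-7\right) 27\right) = 5850 \left(-189\right) = -1105650$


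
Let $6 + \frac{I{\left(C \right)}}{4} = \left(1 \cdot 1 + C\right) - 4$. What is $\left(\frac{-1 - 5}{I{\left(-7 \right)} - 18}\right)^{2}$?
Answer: $\frac{9}{1681} \approx 0.005354$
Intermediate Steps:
$I{\left(C \right)} = -36 + 4 C$ ($I{\left(C \right)} = -24 + 4 \left(\left(1 \cdot 1 + C\right) - 4\right) = -24 + 4 \left(\left(1 + C\right) - 4\right) = -24 + 4 \left(-3 + C\right) = -24 + \left(-12 + 4 C\right) = -36 + 4 C$)
$\left(\frac{-1 - 5}{I{\left(-7 \right)} - 18}\right)^{2} = \left(\frac{-1 - 5}{\left(-36 + 4 \left(-7\right)\right) - 18}\right)^{2} = \left(- \frac{6}{\left(-36 - 28\right) - 18}\right)^{2} = \left(- \frac{6}{-64 - 18}\right)^{2} = \left(- \frac{6}{-82}\right)^{2} = \left(\left(-6\right) \left(- \frac{1}{82}\right)\right)^{2} = \left(\frac{3}{41}\right)^{2} = \frac{9}{1681}$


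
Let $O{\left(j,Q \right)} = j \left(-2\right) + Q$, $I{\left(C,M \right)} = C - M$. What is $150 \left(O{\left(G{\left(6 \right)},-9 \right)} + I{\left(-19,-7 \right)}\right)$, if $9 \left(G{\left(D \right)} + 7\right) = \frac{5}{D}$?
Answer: $- \frac{9700}{9} \approx -1077.8$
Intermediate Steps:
$G{\left(D \right)} = -7 + \frac{5}{9 D}$ ($G{\left(D \right)} = -7 + \frac{5 \frac{1}{D}}{9} = -7 + \frac{5}{9 D}$)
$O{\left(j,Q \right)} = Q - 2 j$ ($O{\left(j,Q \right)} = - 2 j + Q = Q - 2 j$)
$150 \left(O{\left(G{\left(6 \right)},-9 \right)} + I{\left(-19,-7 \right)}\right) = 150 \left(\left(-9 - 2 \left(-7 + \frac{5}{9 \cdot 6}\right)\right) - 12\right) = 150 \left(\left(-9 - 2 \left(-7 + \frac{5}{9} \cdot \frac{1}{6}\right)\right) + \left(-19 + 7\right)\right) = 150 \left(\left(-9 - 2 \left(-7 + \frac{5}{54}\right)\right) - 12\right) = 150 \left(\left(-9 - - \frac{373}{27}\right) - 12\right) = 150 \left(\left(-9 + \frac{373}{27}\right) - 12\right) = 150 \left(\frac{130}{27} - 12\right) = 150 \left(- \frac{194}{27}\right) = - \frac{9700}{9}$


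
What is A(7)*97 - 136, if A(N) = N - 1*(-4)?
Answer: 931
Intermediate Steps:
A(N) = 4 + N (A(N) = N + 4 = 4 + N)
A(7)*97 - 136 = (4 + 7)*97 - 136 = 11*97 - 136 = 1067 - 136 = 931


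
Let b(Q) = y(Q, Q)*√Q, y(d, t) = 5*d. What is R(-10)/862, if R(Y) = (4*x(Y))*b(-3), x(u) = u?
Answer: 300*I*√3/431 ≈ 1.2056*I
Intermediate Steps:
b(Q) = 5*Q^(3/2) (b(Q) = (5*Q)*√Q = 5*Q^(3/2))
R(Y) = -60*I*Y*√3 (R(Y) = (4*Y)*(5*(-3)^(3/2)) = (4*Y)*(5*(-3*I*√3)) = (4*Y)*(-15*I*√3) = -60*I*Y*√3)
R(-10)/862 = -60*I*(-10)*√3/862 = (600*I*√3)*(1/862) = 300*I*√3/431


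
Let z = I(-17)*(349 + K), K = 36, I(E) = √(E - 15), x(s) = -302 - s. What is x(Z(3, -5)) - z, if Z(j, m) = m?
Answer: -297 - 1540*I*√2 ≈ -297.0 - 2177.9*I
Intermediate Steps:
I(E) = √(-15 + E)
z = 1540*I*√2 (z = √(-15 - 17)*(349 + 36) = √(-32)*385 = (4*I*√2)*385 = 1540*I*√2 ≈ 2177.9*I)
x(Z(3, -5)) - z = (-302 - 1*(-5)) - 1540*I*√2 = (-302 + 5) - 1540*I*√2 = -297 - 1540*I*√2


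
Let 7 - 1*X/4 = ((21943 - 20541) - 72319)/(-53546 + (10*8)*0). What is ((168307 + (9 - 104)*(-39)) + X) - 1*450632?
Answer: -7458885450/26773 ≈ -2.7860e+5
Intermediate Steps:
X = 607810/26773 (X = 28 - 4*((21943 - 20541) - 72319)/(-53546 + (10*8)*0) = 28 - 4*(1402 - 72319)/(-53546 + 80*0) = 28 - (-283668)/(-53546 + 0) = 28 - (-283668)/(-53546) = 28 - (-283668)*(-1)/53546 = 28 - 4*70917/53546 = 28 - 141834/26773 = 607810/26773 ≈ 22.702)
((168307 + (9 - 104)*(-39)) + X) - 1*450632 = ((168307 + (9 - 104)*(-39)) + 607810/26773) - 1*450632 = ((168307 - 95*(-39)) + 607810/26773) - 450632 = ((168307 + 3705) + 607810/26773) - 450632 = (172012 + 607810/26773) - 450632 = 4605885086/26773 - 450632 = -7458885450/26773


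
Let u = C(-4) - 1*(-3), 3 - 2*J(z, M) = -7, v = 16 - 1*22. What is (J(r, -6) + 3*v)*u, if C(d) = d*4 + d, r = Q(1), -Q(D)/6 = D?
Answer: 221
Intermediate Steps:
Q(D) = -6*D
r = -6 (r = -6*1 = -6)
v = -6 (v = 16 - 22 = -6)
C(d) = 5*d (C(d) = 4*d + d = 5*d)
J(z, M) = 5 (J(z, M) = 3/2 - ½*(-7) = 3/2 + 7/2 = 5)
u = -17 (u = 5*(-4) - 1*(-3) = -20 + 3 = -17)
(J(r, -6) + 3*v)*u = (5 + 3*(-6))*(-17) = (5 - 18)*(-17) = -13*(-17) = 221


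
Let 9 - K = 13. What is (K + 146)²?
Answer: 20164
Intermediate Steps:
K = -4 (K = 9 - 1*13 = 9 - 13 = -4)
(K + 146)² = (-4 + 146)² = 142² = 20164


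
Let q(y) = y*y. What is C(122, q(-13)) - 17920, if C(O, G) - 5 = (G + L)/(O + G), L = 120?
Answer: -5212976/291 ≈ -17914.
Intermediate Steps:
q(y) = y**2
C(O, G) = 5 + (120 + G)/(G + O) (C(O, G) = 5 + (G + 120)/(O + G) = 5 + (120 + G)/(G + O))
C(122, q(-13)) - 17920 = (120 + 5*122 + 6*(-13)**2)/((-13)**2 + 122) - 17920 = (120 + 610 + 6*169)/(169 + 122) - 17920 = (120 + 610 + 1014)/291 - 17920 = (1/291)*1744 - 17920 = 1744/291 - 17920 = -5212976/291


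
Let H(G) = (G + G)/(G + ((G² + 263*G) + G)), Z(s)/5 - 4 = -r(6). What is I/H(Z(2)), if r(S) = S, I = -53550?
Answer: -6827625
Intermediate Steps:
Z(s) = -10 (Z(s) = 20 + 5*(-1*6) = 20 + 5*(-6) = 20 - 30 = -10)
H(G) = 2*G/(G² + 265*G) (H(G) = (2*G)/(G + (G² + 264*G)) = (2*G)/(G² + 265*G) = 2*G/(G² + 265*G))
I/H(Z(2)) = -53550/(2/(265 - 10)) = -53550/(2/255) = -53550/(2*(1/255)) = -53550/2/255 = -53550*255/2 = -6827625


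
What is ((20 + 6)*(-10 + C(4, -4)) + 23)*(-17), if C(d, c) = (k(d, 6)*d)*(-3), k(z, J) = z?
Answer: 25245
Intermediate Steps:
C(d, c) = -3*d² (C(d, c) = (d*d)*(-3) = d²*(-3) = -3*d²)
((20 + 6)*(-10 + C(4, -4)) + 23)*(-17) = ((20 + 6)*(-10 - 3*4²) + 23)*(-17) = (26*(-10 - 3*16) + 23)*(-17) = (26*(-10 - 48) + 23)*(-17) = (26*(-58) + 23)*(-17) = (-1508 + 23)*(-17) = -1485*(-17) = 25245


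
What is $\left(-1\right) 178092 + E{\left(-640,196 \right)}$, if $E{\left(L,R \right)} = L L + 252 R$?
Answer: $280900$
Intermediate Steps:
$E{\left(L,R \right)} = L^{2} + 252 R$
$\left(-1\right) 178092 + E{\left(-640,196 \right)} = \left(-1\right) 178092 + \left(\left(-640\right)^{2} + 252 \cdot 196\right) = -178092 + \left(409600 + 49392\right) = -178092 + 458992 = 280900$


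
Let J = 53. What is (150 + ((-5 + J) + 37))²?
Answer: 55225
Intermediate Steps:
(150 + ((-5 + J) + 37))² = (150 + ((-5 + 53) + 37))² = (150 + (48 + 37))² = (150 + 85)² = 235² = 55225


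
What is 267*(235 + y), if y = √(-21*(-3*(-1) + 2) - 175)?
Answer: 62745 + 534*I*√70 ≈ 62745.0 + 4467.8*I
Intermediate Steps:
y = 2*I*√70 (y = √(-21*(3 + 2) - 175) = √(-21*5 - 175) = √(-105 - 175) = √(-280) = 2*I*√70 ≈ 16.733*I)
267*(235 + y) = 267*(235 + 2*I*√70) = 62745 + 534*I*√70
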